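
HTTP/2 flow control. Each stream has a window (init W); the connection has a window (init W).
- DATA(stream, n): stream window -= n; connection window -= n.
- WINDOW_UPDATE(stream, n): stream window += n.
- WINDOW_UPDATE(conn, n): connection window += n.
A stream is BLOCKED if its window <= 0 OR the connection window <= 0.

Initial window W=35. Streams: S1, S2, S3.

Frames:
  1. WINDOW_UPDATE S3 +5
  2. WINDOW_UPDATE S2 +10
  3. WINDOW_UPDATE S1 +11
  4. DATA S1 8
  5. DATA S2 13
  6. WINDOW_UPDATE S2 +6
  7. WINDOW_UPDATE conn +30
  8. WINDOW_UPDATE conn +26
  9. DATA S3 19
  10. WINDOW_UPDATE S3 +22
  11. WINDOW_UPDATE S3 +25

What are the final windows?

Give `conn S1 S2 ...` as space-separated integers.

Op 1: conn=35 S1=35 S2=35 S3=40 blocked=[]
Op 2: conn=35 S1=35 S2=45 S3=40 blocked=[]
Op 3: conn=35 S1=46 S2=45 S3=40 blocked=[]
Op 4: conn=27 S1=38 S2=45 S3=40 blocked=[]
Op 5: conn=14 S1=38 S2=32 S3=40 blocked=[]
Op 6: conn=14 S1=38 S2=38 S3=40 blocked=[]
Op 7: conn=44 S1=38 S2=38 S3=40 blocked=[]
Op 8: conn=70 S1=38 S2=38 S3=40 blocked=[]
Op 9: conn=51 S1=38 S2=38 S3=21 blocked=[]
Op 10: conn=51 S1=38 S2=38 S3=43 blocked=[]
Op 11: conn=51 S1=38 S2=38 S3=68 blocked=[]

Answer: 51 38 38 68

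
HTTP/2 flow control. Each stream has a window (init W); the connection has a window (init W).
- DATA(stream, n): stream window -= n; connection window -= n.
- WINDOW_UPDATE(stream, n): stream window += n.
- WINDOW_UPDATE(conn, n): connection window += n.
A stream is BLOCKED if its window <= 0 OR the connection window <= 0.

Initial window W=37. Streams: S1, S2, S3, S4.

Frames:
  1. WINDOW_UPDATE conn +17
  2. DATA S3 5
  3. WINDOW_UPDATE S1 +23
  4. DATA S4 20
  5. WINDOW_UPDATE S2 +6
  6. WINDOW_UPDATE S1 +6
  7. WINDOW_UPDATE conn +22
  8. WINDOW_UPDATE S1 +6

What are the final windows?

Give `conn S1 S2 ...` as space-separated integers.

Answer: 51 72 43 32 17

Derivation:
Op 1: conn=54 S1=37 S2=37 S3=37 S4=37 blocked=[]
Op 2: conn=49 S1=37 S2=37 S3=32 S4=37 blocked=[]
Op 3: conn=49 S1=60 S2=37 S3=32 S4=37 blocked=[]
Op 4: conn=29 S1=60 S2=37 S3=32 S4=17 blocked=[]
Op 5: conn=29 S1=60 S2=43 S3=32 S4=17 blocked=[]
Op 6: conn=29 S1=66 S2=43 S3=32 S4=17 blocked=[]
Op 7: conn=51 S1=66 S2=43 S3=32 S4=17 blocked=[]
Op 8: conn=51 S1=72 S2=43 S3=32 S4=17 blocked=[]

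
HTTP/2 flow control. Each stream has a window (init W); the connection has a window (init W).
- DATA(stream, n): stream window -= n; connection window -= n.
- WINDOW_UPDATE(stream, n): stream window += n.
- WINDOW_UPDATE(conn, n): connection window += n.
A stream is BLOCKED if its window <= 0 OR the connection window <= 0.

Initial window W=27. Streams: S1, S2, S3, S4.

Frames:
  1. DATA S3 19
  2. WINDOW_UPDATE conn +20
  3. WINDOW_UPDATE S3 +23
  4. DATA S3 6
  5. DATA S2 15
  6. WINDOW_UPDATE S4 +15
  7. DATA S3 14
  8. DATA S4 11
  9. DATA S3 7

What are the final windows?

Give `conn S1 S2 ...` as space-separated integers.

Op 1: conn=8 S1=27 S2=27 S3=8 S4=27 blocked=[]
Op 2: conn=28 S1=27 S2=27 S3=8 S4=27 blocked=[]
Op 3: conn=28 S1=27 S2=27 S3=31 S4=27 blocked=[]
Op 4: conn=22 S1=27 S2=27 S3=25 S4=27 blocked=[]
Op 5: conn=7 S1=27 S2=12 S3=25 S4=27 blocked=[]
Op 6: conn=7 S1=27 S2=12 S3=25 S4=42 blocked=[]
Op 7: conn=-7 S1=27 S2=12 S3=11 S4=42 blocked=[1, 2, 3, 4]
Op 8: conn=-18 S1=27 S2=12 S3=11 S4=31 blocked=[1, 2, 3, 4]
Op 9: conn=-25 S1=27 S2=12 S3=4 S4=31 blocked=[1, 2, 3, 4]

Answer: -25 27 12 4 31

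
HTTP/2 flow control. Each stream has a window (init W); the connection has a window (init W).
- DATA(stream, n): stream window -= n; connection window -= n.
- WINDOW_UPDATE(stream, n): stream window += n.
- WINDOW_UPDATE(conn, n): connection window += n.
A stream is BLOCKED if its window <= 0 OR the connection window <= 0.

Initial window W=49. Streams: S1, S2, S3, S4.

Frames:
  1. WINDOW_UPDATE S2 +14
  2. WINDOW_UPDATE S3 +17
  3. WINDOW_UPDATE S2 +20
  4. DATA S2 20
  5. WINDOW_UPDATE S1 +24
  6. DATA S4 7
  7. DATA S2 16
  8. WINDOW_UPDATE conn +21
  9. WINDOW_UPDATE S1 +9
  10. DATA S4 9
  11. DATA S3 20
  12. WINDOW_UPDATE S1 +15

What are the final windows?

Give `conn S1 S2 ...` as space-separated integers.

Answer: -2 97 47 46 33

Derivation:
Op 1: conn=49 S1=49 S2=63 S3=49 S4=49 blocked=[]
Op 2: conn=49 S1=49 S2=63 S3=66 S4=49 blocked=[]
Op 3: conn=49 S1=49 S2=83 S3=66 S4=49 blocked=[]
Op 4: conn=29 S1=49 S2=63 S3=66 S4=49 blocked=[]
Op 5: conn=29 S1=73 S2=63 S3=66 S4=49 blocked=[]
Op 6: conn=22 S1=73 S2=63 S3=66 S4=42 blocked=[]
Op 7: conn=6 S1=73 S2=47 S3=66 S4=42 blocked=[]
Op 8: conn=27 S1=73 S2=47 S3=66 S4=42 blocked=[]
Op 9: conn=27 S1=82 S2=47 S3=66 S4=42 blocked=[]
Op 10: conn=18 S1=82 S2=47 S3=66 S4=33 blocked=[]
Op 11: conn=-2 S1=82 S2=47 S3=46 S4=33 blocked=[1, 2, 3, 4]
Op 12: conn=-2 S1=97 S2=47 S3=46 S4=33 blocked=[1, 2, 3, 4]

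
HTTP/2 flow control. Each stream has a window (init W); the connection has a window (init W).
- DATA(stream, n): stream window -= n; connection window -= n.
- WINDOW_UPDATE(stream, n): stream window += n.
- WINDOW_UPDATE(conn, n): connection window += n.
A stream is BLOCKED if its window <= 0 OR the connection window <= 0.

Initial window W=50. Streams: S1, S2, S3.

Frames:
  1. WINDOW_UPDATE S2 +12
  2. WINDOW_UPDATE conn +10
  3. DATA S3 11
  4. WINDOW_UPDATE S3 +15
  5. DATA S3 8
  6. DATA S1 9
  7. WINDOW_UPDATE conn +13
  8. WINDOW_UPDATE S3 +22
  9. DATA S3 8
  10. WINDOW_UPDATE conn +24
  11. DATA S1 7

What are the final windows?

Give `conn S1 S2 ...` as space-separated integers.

Op 1: conn=50 S1=50 S2=62 S3=50 blocked=[]
Op 2: conn=60 S1=50 S2=62 S3=50 blocked=[]
Op 3: conn=49 S1=50 S2=62 S3=39 blocked=[]
Op 4: conn=49 S1=50 S2=62 S3=54 blocked=[]
Op 5: conn=41 S1=50 S2=62 S3=46 blocked=[]
Op 6: conn=32 S1=41 S2=62 S3=46 blocked=[]
Op 7: conn=45 S1=41 S2=62 S3=46 blocked=[]
Op 8: conn=45 S1=41 S2=62 S3=68 blocked=[]
Op 9: conn=37 S1=41 S2=62 S3=60 blocked=[]
Op 10: conn=61 S1=41 S2=62 S3=60 blocked=[]
Op 11: conn=54 S1=34 S2=62 S3=60 blocked=[]

Answer: 54 34 62 60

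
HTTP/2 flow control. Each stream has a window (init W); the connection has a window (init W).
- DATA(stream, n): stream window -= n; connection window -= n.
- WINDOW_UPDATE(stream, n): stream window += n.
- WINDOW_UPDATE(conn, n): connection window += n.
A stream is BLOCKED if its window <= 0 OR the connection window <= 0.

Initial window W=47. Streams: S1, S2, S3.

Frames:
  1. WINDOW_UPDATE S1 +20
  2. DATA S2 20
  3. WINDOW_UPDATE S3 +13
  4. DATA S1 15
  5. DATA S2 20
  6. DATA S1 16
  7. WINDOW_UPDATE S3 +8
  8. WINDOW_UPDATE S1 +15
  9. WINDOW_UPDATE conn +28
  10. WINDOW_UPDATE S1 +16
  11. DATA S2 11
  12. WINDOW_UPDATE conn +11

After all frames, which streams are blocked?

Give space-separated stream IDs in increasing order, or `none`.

Answer: S2

Derivation:
Op 1: conn=47 S1=67 S2=47 S3=47 blocked=[]
Op 2: conn=27 S1=67 S2=27 S3=47 blocked=[]
Op 3: conn=27 S1=67 S2=27 S3=60 blocked=[]
Op 4: conn=12 S1=52 S2=27 S3=60 blocked=[]
Op 5: conn=-8 S1=52 S2=7 S3=60 blocked=[1, 2, 3]
Op 6: conn=-24 S1=36 S2=7 S3=60 blocked=[1, 2, 3]
Op 7: conn=-24 S1=36 S2=7 S3=68 blocked=[1, 2, 3]
Op 8: conn=-24 S1=51 S2=7 S3=68 blocked=[1, 2, 3]
Op 9: conn=4 S1=51 S2=7 S3=68 blocked=[]
Op 10: conn=4 S1=67 S2=7 S3=68 blocked=[]
Op 11: conn=-7 S1=67 S2=-4 S3=68 blocked=[1, 2, 3]
Op 12: conn=4 S1=67 S2=-4 S3=68 blocked=[2]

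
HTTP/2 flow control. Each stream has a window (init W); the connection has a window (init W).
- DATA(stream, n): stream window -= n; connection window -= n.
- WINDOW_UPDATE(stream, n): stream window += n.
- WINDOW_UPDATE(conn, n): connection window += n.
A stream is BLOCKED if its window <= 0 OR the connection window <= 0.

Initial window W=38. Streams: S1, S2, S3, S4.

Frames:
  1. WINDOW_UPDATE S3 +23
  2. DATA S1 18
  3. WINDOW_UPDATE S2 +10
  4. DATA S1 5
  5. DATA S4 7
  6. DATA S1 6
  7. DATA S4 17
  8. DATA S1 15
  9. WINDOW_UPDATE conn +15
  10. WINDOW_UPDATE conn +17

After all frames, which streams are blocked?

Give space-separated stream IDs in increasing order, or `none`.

Answer: S1

Derivation:
Op 1: conn=38 S1=38 S2=38 S3=61 S4=38 blocked=[]
Op 2: conn=20 S1=20 S2=38 S3=61 S4=38 blocked=[]
Op 3: conn=20 S1=20 S2=48 S3=61 S4=38 blocked=[]
Op 4: conn=15 S1=15 S2=48 S3=61 S4=38 blocked=[]
Op 5: conn=8 S1=15 S2=48 S3=61 S4=31 blocked=[]
Op 6: conn=2 S1=9 S2=48 S3=61 S4=31 blocked=[]
Op 7: conn=-15 S1=9 S2=48 S3=61 S4=14 blocked=[1, 2, 3, 4]
Op 8: conn=-30 S1=-6 S2=48 S3=61 S4=14 blocked=[1, 2, 3, 4]
Op 9: conn=-15 S1=-6 S2=48 S3=61 S4=14 blocked=[1, 2, 3, 4]
Op 10: conn=2 S1=-6 S2=48 S3=61 S4=14 blocked=[1]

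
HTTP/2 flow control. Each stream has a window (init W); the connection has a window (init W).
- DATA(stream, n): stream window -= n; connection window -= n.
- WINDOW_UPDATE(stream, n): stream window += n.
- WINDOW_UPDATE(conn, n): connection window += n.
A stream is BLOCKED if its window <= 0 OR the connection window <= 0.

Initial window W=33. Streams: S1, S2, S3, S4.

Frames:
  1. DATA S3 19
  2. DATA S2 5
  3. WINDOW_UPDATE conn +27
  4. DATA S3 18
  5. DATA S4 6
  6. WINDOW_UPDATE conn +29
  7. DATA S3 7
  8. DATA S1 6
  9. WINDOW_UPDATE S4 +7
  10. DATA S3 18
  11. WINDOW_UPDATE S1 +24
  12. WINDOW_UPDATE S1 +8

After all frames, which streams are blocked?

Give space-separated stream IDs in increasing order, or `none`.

Answer: S3

Derivation:
Op 1: conn=14 S1=33 S2=33 S3=14 S4=33 blocked=[]
Op 2: conn=9 S1=33 S2=28 S3=14 S4=33 blocked=[]
Op 3: conn=36 S1=33 S2=28 S3=14 S4=33 blocked=[]
Op 4: conn=18 S1=33 S2=28 S3=-4 S4=33 blocked=[3]
Op 5: conn=12 S1=33 S2=28 S3=-4 S4=27 blocked=[3]
Op 6: conn=41 S1=33 S2=28 S3=-4 S4=27 blocked=[3]
Op 7: conn=34 S1=33 S2=28 S3=-11 S4=27 blocked=[3]
Op 8: conn=28 S1=27 S2=28 S3=-11 S4=27 blocked=[3]
Op 9: conn=28 S1=27 S2=28 S3=-11 S4=34 blocked=[3]
Op 10: conn=10 S1=27 S2=28 S3=-29 S4=34 blocked=[3]
Op 11: conn=10 S1=51 S2=28 S3=-29 S4=34 blocked=[3]
Op 12: conn=10 S1=59 S2=28 S3=-29 S4=34 blocked=[3]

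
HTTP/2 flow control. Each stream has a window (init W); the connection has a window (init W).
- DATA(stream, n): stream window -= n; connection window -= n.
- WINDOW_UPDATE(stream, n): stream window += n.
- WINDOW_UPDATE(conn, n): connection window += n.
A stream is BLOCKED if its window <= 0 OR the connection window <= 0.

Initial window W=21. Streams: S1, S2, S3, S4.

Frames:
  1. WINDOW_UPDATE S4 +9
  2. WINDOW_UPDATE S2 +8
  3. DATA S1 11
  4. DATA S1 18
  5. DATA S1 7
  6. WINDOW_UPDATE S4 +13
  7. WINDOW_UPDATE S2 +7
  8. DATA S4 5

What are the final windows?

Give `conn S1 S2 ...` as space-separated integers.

Answer: -20 -15 36 21 38

Derivation:
Op 1: conn=21 S1=21 S2=21 S3=21 S4=30 blocked=[]
Op 2: conn=21 S1=21 S2=29 S3=21 S4=30 blocked=[]
Op 3: conn=10 S1=10 S2=29 S3=21 S4=30 blocked=[]
Op 4: conn=-8 S1=-8 S2=29 S3=21 S4=30 blocked=[1, 2, 3, 4]
Op 5: conn=-15 S1=-15 S2=29 S3=21 S4=30 blocked=[1, 2, 3, 4]
Op 6: conn=-15 S1=-15 S2=29 S3=21 S4=43 blocked=[1, 2, 3, 4]
Op 7: conn=-15 S1=-15 S2=36 S3=21 S4=43 blocked=[1, 2, 3, 4]
Op 8: conn=-20 S1=-15 S2=36 S3=21 S4=38 blocked=[1, 2, 3, 4]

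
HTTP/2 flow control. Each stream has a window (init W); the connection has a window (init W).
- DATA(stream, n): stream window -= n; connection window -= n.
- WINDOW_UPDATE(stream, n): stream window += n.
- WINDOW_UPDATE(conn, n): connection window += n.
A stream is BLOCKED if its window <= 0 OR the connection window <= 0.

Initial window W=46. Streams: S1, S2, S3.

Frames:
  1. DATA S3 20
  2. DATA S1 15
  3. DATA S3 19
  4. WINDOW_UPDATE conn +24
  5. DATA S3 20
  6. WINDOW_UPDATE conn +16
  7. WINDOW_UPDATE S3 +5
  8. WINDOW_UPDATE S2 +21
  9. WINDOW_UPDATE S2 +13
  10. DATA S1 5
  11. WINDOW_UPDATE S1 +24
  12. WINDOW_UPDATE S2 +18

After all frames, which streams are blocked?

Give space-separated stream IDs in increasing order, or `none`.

Op 1: conn=26 S1=46 S2=46 S3=26 blocked=[]
Op 2: conn=11 S1=31 S2=46 S3=26 blocked=[]
Op 3: conn=-8 S1=31 S2=46 S3=7 blocked=[1, 2, 3]
Op 4: conn=16 S1=31 S2=46 S3=7 blocked=[]
Op 5: conn=-4 S1=31 S2=46 S3=-13 blocked=[1, 2, 3]
Op 6: conn=12 S1=31 S2=46 S3=-13 blocked=[3]
Op 7: conn=12 S1=31 S2=46 S3=-8 blocked=[3]
Op 8: conn=12 S1=31 S2=67 S3=-8 blocked=[3]
Op 9: conn=12 S1=31 S2=80 S3=-8 blocked=[3]
Op 10: conn=7 S1=26 S2=80 S3=-8 blocked=[3]
Op 11: conn=7 S1=50 S2=80 S3=-8 blocked=[3]
Op 12: conn=7 S1=50 S2=98 S3=-8 blocked=[3]

Answer: S3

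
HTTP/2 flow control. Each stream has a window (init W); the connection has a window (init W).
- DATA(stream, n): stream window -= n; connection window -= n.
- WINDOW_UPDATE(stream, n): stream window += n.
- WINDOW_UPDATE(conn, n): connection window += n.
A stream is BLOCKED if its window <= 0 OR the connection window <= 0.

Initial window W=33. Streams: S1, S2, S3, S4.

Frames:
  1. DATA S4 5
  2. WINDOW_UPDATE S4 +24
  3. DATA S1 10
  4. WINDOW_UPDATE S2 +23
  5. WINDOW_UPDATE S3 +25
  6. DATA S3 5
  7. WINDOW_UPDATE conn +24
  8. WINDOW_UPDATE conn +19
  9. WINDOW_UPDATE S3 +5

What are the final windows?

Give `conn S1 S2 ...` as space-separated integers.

Op 1: conn=28 S1=33 S2=33 S3=33 S4=28 blocked=[]
Op 2: conn=28 S1=33 S2=33 S3=33 S4=52 blocked=[]
Op 3: conn=18 S1=23 S2=33 S3=33 S4=52 blocked=[]
Op 4: conn=18 S1=23 S2=56 S3=33 S4=52 blocked=[]
Op 5: conn=18 S1=23 S2=56 S3=58 S4=52 blocked=[]
Op 6: conn=13 S1=23 S2=56 S3=53 S4=52 blocked=[]
Op 7: conn=37 S1=23 S2=56 S3=53 S4=52 blocked=[]
Op 8: conn=56 S1=23 S2=56 S3=53 S4=52 blocked=[]
Op 9: conn=56 S1=23 S2=56 S3=58 S4=52 blocked=[]

Answer: 56 23 56 58 52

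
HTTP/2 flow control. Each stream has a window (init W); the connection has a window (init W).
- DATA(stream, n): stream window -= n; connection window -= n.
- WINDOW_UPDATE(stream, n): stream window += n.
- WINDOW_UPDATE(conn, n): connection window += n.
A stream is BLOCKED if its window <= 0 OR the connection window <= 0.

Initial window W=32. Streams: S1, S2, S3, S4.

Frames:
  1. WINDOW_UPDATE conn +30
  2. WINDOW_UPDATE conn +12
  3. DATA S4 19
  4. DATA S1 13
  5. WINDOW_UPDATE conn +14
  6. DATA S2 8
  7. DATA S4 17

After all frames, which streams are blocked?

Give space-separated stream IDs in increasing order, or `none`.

Answer: S4

Derivation:
Op 1: conn=62 S1=32 S2=32 S3=32 S4=32 blocked=[]
Op 2: conn=74 S1=32 S2=32 S3=32 S4=32 blocked=[]
Op 3: conn=55 S1=32 S2=32 S3=32 S4=13 blocked=[]
Op 4: conn=42 S1=19 S2=32 S3=32 S4=13 blocked=[]
Op 5: conn=56 S1=19 S2=32 S3=32 S4=13 blocked=[]
Op 6: conn=48 S1=19 S2=24 S3=32 S4=13 blocked=[]
Op 7: conn=31 S1=19 S2=24 S3=32 S4=-4 blocked=[4]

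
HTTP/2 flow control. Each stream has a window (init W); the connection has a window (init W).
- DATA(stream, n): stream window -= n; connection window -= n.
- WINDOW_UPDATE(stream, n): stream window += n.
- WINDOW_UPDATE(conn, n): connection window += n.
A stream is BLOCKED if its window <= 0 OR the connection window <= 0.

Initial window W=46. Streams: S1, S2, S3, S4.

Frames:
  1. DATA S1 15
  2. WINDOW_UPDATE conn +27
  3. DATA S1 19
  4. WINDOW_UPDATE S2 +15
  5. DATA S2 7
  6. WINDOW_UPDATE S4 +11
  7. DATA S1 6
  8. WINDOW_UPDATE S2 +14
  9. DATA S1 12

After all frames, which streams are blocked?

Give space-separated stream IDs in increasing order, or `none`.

Answer: S1

Derivation:
Op 1: conn=31 S1=31 S2=46 S3=46 S4=46 blocked=[]
Op 2: conn=58 S1=31 S2=46 S3=46 S4=46 blocked=[]
Op 3: conn=39 S1=12 S2=46 S3=46 S4=46 blocked=[]
Op 4: conn=39 S1=12 S2=61 S3=46 S4=46 blocked=[]
Op 5: conn=32 S1=12 S2=54 S3=46 S4=46 blocked=[]
Op 6: conn=32 S1=12 S2=54 S3=46 S4=57 blocked=[]
Op 7: conn=26 S1=6 S2=54 S3=46 S4=57 blocked=[]
Op 8: conn=26 S1=6 S2=68 S3=46 S4=57 blocked=[]
Op 9: conn=14 S1=-6 S2=68 S3=46 S4=57 blocked=[1]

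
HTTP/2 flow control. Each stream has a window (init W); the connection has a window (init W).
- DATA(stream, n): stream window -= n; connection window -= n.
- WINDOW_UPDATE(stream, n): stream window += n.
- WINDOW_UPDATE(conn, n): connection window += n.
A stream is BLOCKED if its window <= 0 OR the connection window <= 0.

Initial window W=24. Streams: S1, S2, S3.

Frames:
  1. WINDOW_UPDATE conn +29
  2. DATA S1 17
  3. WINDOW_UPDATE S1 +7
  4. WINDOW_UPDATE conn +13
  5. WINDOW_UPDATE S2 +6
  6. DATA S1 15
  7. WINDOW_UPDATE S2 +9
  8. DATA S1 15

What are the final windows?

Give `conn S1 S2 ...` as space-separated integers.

Answer: 19 -16 39 24

Derivation:
Op 1: conn=53 S1=24 S2=24 S3=24 blocked=[]
Op 2: conn=36 S1=7 S2=24 S3=24 blocked=[]
Op 3: conn=36 S1=14 S2=24 S3=24 blocked=[]
Op 4: conn=49 S1=14 S2=24 S3=24 blocked=[]
Op 5: conn=49 S1=14 S2=30 S3=24 blocked=[]
Op 6: conn=34 S1=-1 S2=30 S3=24 blocked=[1]
Op 7: conn=34 S1=-1 S2=39 S3=24 blocked=[1]
Op 8: conn=19 S1=-16 S2=39 S3=24 blocked=[1]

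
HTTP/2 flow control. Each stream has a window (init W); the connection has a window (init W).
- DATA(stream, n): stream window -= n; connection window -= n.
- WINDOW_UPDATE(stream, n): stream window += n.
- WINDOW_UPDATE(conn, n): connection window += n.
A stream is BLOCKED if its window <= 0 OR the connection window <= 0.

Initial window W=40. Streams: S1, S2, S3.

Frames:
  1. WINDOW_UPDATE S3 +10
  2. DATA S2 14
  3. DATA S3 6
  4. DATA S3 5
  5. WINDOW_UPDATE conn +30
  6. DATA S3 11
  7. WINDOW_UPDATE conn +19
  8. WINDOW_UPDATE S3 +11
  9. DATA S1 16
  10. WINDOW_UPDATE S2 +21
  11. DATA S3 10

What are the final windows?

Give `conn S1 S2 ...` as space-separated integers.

Answer: 27 24 47 29

Derivation:
Op 1: conn=40 S1=40 S2=40 S3=50 blocked=[]
Op 2: conn=26 S1=40 S2=26 S3=50 blocked=[]
Op 3: conn=20 S1=40 S2=26 S3=44 blocked=[]
Op 4: conn=15 S1=40 S2=26 S3=39 blocked=[]
Op 5: conn=45 S1=40 S2=26 S3=39 blocked=[]
Op 6: conn=34 S1=40 S2=26 S3=28 blocked=[]
Op 7: conn=53 S1=40 S2=26 S3=28 blocked=[]
Op 8: conn=53 S1=40 S2=26 S3=39 blocked=[]
Op 9: conn=37 S1=24 S2=26 S3=39 blocked=[]
Op 10: conn=37 S1=24 S2=47 S3=39 blocked=[]
Op 11: conn=27 S1=24 S2=47 S3=29 blocked=[]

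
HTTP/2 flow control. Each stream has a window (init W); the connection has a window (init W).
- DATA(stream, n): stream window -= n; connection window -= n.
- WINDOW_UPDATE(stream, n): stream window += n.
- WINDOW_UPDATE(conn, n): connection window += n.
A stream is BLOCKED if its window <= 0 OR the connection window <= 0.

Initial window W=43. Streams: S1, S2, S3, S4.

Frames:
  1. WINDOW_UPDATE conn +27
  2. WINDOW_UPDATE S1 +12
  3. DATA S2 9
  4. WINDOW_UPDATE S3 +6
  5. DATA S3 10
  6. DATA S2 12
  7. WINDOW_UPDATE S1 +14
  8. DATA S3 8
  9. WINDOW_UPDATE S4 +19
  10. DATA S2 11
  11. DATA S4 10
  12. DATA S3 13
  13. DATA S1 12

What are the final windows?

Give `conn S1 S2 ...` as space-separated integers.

Op 1: conn=70 S1=43 S2=43 S3=43 S4=43 blocked=[]
Op 2: conn=70 S1=55 S2=43 S3=43 S4=43 blocked=[]
Op 3: conn=61 S1=55 S2=34 S3=43 S4=43 blocked=[]
Op 4: conn=61 S1=55 S2=34 S3=49 S4=43 blocked=[]
Op 5: conn=51 S1=55 S2=34 S3=39 S4=43 blocked=[]
Op 6: conn=39 S1=55 S2=22 S3=39 S4=43 blocked=[]
Op 7: conn=39 S1=69 S2=22 S3=39 S4=43 blocked=[]
Op 8: conn=31 S1=69 S2=22 S3=31 S4=43 blocked=[]
Op 9: conn=31 S1=69 S2=22 S3=31 S4=62 blocked=[]
Op 10: conn=20 S1=69 S2=11 S3=31 S4=62 blocked=[]
Op 11: conn=10 S1=69 S2=11 S3=31 S4=52 blocked=[]
Op 12: conn=-3 S1=69 S2=11 S3=18 S4=52 blocked=[1, 2, 3, 4]
Op 13: conn=-15 S1=57 S2=11 S3=18 S4=52 blocked=[1, 2, 3, 4]

Answer: -15 57 11 18 52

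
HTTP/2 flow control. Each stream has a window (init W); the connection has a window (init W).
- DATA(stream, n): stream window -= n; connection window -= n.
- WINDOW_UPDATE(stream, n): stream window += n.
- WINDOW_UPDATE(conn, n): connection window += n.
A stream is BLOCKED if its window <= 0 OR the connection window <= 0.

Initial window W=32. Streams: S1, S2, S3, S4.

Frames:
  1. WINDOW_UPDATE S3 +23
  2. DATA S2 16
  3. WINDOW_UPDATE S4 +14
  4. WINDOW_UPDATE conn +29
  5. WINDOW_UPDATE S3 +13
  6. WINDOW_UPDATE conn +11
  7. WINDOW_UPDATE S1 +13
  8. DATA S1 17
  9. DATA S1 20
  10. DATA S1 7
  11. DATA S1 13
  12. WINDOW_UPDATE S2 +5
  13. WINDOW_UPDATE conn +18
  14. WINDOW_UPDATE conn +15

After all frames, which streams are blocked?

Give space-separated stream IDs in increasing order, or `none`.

Op 1: conn=32 S1=32 S2=32 S3=55 S4=32 blocked=[]
Op 2: conn=16 S1=32 S2=16 S3=55 S4=32 blocked=[]
Op 3: conn=16 S1=32 S2=16 S3=55 S4=46 blocked=[]
Op 4: conn=45 S1=32 S2=16 S3=55 S4=46 blocked=[]
Op 5: conn=45 S1=32 S2=16 S3=68 S4=46 blocked=[]
Op 6: conn=56 S1=32 S2=16 S3=68 S4=46 blocked=[]
Op 7: conn=56 S1=45 S2=16 S3=68 S4=46 blocked=[]
Op 8: conn=39 S1=28 S2=16 S3=68 S4=46 blocked=[]
Op 9: conn=19 S1=8 S2=16 S3=68 S4=46 blocked=[]
Op 10: conn=12 S1=1 S2=16 S3=68 S4=46 blocked=[]
Op 11: conn=-1 S1=-12 S2=16 S3=68 S4=46 blocked=[1, 2, 3, 4]
Op 12: conn=-1 S1=-12 S2=21 S3=68 S4=46 blocked=[1, 2, 3, 4]
Op 13: conn=17 S1=-12 S2=21 S3=68 S4=46 blocked=[1]
Op 14: conn=32 S1=-12 S2=21 S3=68 S4=46 blocked=[1]

Answer: S1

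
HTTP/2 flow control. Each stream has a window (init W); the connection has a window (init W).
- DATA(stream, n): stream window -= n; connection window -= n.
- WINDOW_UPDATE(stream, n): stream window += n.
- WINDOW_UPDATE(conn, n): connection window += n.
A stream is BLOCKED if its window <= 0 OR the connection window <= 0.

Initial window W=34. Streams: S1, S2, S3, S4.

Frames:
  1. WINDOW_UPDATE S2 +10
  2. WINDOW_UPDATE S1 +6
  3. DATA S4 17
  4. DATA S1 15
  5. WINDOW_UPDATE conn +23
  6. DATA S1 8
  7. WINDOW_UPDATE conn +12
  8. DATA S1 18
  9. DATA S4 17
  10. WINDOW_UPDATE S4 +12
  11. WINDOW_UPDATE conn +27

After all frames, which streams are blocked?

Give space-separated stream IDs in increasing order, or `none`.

Answer: S1

Derivation:
Op 1: conn=34 S1=34 S2=44 S3=34 S4=34 blocked=[]
Op 2: conn=34 S1=40 S2=44 S3=34 S4=34 blocked=[]
Op 3: conn=17 S1=40 S2=44 S3=34 S4=17 blocked=[]
Op 4: conn=2 S1=25 S2=44 S3=34 S4=17 blocked=[]
Op 5: conn=25 S1=25 S2=44 S3=34 S4=17 blocked=[]
Op 6: conn=17 S1=17 S2=44 S3=34 S4=17 blocked=[]
Op 7: conn=29 S1=17 S2=44 S3=34 S4=17 blocked=[]
Op 8: conn=11 S1=-1 S2=44 S3=34 S4=17 blocked=[1]
Op 9: conn=-6 S1=-1 S2=44 S3=34 S4=0 blocked=[1, 2, 3, 4]
Op 10: conn=-6 S1=-1 S2=44 S3=34 S4=12 blocked=[1, 2, 3, 4]
Op 11: conn=21 S1=-1 S2=44 S3=34 S4=12 blocked=[1]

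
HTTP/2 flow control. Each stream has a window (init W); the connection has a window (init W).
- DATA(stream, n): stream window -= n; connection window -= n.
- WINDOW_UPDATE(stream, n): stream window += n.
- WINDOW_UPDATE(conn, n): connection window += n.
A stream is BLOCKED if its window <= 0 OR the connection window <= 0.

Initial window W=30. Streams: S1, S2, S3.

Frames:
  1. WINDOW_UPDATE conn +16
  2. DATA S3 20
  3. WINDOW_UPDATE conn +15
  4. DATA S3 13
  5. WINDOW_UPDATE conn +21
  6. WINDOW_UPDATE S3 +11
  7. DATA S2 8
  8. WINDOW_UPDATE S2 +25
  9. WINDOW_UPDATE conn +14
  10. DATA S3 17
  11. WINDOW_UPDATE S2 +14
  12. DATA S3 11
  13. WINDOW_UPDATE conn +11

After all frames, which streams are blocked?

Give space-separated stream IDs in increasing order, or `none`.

Answer: S3

Derivation:
Op 1: conn=46 S1=30 S2=30 S3=30 blocked=[]
Op 2: conn=26 S1=30 S2=30 S3=10 blocked=[]
Op 3: conn=41 S1=30 S2=30 S3=10 blocked=[]
Op 4: conn=28 S1=30 S2=30 S3=-3 blocked=[3]
Op 5: conn=49 S1=30 S2=30 S3=-3 blocked=[3]
Op 6: conn=49 S1=30 S2=30 S3=8 blocked=[]
Op 7: conn=41 S1=30 S2=22 S3=8 blocked=[]
Op 8: conn=41 S1=30 S2=47 S3=8 blocked=[]
Op 9: conn=55 S1=30 S2=47 S3=8 blocked=[]
Op 10: conn=38 S1=30 S2=47 S3=-9 blocked=[3]
Op 11: conn=38 S1=30 S2=61 S3=-9 blocked=[3]
Op 12: conn=27 S1=30 S2=61 S3=-20 blocked=[3]
Op 13: conn=38 S1=30 S2=61 S3=-20 blocked=[3]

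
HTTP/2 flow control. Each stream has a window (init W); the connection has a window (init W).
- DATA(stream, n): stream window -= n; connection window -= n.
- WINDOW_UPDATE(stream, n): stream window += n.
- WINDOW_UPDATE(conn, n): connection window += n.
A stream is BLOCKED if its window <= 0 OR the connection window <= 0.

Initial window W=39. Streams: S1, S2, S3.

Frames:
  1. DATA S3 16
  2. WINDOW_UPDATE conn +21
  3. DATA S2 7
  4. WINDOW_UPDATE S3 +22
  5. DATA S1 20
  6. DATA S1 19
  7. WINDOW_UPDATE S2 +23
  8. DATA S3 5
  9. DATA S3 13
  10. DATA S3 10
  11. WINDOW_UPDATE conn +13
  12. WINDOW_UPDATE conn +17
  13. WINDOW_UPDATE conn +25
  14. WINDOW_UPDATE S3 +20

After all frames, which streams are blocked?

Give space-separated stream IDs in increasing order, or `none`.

Op 1: conn=23 S1=39 S2=39 S3=23 blocked=[]
Op 2: conn=44 S1=39 S2=39 S3=23 blocked=[]
Op 3: conn=37 S1=39 S2=32 S3=23 blocked=[]
Op 4: conn=37 S1=39 S2=32 S3=45 blocked=[]
Op 5: conn=17 S1=19 S2=32 S3=45 blocked=[]
Op 6: conn=-2 S1=0 S2=32 S3=45 blocked=[1, 2, 3]
Op 7: conn=-2 S1=0 S2=55 S3=45 blocked=[1, 2, 3]
Op 8: conn=-7 S1=0 S2=55 S3=40 blocked=[1, 2, 3]
Op 9: conn=-20 S1=0 S2=55 S3=27 blocked=[1, 2, 3]
Op 10: conn=-30 S1=0 S2=55 S3=17 blocked=[1, 2, 3]
Op 11: conn=-17 S1=0 S2=55 S3=17 blocked=[1, 2, 3]
Op 12: conn=0 S1=0 S2=55 S3=17 blocked=[1, 2, 3]
Op 13: conn=25 S1=0 S2=55 S3=17 blocked=[1]
Op 14: conn=25 S1=0 S2=55 S3=37 blocked=[1]

Answer: S1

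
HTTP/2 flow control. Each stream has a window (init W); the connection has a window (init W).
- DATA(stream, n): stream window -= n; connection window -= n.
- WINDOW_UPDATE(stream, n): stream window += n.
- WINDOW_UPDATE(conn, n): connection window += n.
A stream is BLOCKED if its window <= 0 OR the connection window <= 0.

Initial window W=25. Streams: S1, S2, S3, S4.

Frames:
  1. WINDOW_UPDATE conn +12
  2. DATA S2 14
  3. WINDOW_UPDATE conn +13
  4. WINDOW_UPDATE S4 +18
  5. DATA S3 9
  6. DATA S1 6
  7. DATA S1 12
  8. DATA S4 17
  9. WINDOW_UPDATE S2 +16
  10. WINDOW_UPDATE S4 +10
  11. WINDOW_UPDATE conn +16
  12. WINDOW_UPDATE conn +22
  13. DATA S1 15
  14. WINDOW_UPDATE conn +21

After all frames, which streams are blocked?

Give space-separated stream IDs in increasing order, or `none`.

Answer: S1

Derivation:
Op 1: conn=37 S1=25 S2=25 S3=25 S4=25 blocked=[]
Op 2: conn=23 S1=25 S2=11 S3=25 S4=25 blocked=[]
Op 3: conn=36 S1=25 S2=11 S3=25 S4=25 blocked=[]
Op 4: conn=36 S1=25 S2=11 S3=25 S4=43 blocked=[]
Op 5: conn=27 S1=25 S2=11 S3=16 S4=43 blocked=[]
Op 6: conn=21 S1=19 S2=11 S3=16 S4=43 blocked=[]
Op 7: conn=9 S1=7 S2=11 S3=16 S4=43 blocked=[]
Op 8: conn=-8 S1=7 S2=11 S3=16 S4=26 blocked=[1, 2, 3, 4]
Op 9: conn=-8 S1=7 S2=27 S3=16 S4=26 blocked=[1, 2, 3, 4]
Op 10: conn=-8 S1=7 S2=27 S3=16 S4=36 blocked=[1, 2, 3, 4]
Op 11: conn=8 S1=7 S2=27 S3=16 S4=36 blocked=[]
Op 12: conn=30 S1=7 S2=27 S3=16 S4=36 blocked=[]
Op 13: conn=15 S1=-8 S2=27 S3=16 S4=36 blocked=[1]
Op 14: conn=36 S1=-8 S2=27 S3=16 S4=36 blocked=[1]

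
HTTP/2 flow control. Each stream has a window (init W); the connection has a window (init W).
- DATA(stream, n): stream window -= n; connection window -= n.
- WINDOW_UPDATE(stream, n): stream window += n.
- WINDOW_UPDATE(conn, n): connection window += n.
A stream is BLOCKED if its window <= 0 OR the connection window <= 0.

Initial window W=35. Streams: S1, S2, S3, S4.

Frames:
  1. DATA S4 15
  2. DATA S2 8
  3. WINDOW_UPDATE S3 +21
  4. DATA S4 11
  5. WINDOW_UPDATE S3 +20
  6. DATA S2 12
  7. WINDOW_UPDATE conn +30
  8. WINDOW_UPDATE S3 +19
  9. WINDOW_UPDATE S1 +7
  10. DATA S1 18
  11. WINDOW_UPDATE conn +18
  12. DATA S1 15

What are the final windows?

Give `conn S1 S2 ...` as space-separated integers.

Answer: 4 9 15 95 9

Derivation:
Op 1: conn=20 S1=35 S2=35 S3=35 S4=20 blocked=[]
Op 2: conn=12 S1=35 S2=27 S3=35 S4=20 blocked=[]
Op 3: conn=12 S1=35 S2=27 S3=56 S4=20 blocked=[]
Op 4: conn=1 S1=35 S2=27 S3=56 S4=9 blocked=[]
Op 5: conn=1 S1=35 S2=27 S3=76 S4=9 blocked=[]
Op 6: conn=-11 S1=35 S2=15 S3=76 S4=9 blocked=[1, 2, 3, 4]
Op 7: conn=19 S1=35 S2=15 S3=76 S4=9 blocked=[]
Op 8: conn=19 S1=35 S2=15 S3=95 S4=9 blocked=[]
Op 9: conn=19 S1=42 S2=15 S3=95 S4=9 blocked=[]
Op 10: conn=1 S1=24 S2=15 S3=95 S4=9 blocked=[]
Op 11: conn=19 S1=24 S2=15 S3=95 S4=9 blocked=[]
Op 12: conn=4 S1=9 S2=15 S3=95 S4=9 blocked=[]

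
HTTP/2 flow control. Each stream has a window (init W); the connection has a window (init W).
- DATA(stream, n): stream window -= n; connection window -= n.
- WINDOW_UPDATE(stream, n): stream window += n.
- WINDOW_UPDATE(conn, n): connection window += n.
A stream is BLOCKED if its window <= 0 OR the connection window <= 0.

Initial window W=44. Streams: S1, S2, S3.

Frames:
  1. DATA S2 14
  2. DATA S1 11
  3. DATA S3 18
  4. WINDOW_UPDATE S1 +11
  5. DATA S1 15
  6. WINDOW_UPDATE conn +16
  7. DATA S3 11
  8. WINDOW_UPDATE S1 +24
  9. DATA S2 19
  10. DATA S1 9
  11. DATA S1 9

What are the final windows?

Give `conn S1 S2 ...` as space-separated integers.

Answer: -46 35 11 15

Derivation:
Op 1: conn=30 S1=44 S2=30 S3=44 blocked=[]
Op 2: conn=19 S1=33 S2=30 S3=44 blocked=[]
Op 3: conn=1 S1=33 S2=30 S3=26 blocked=[]
Op 4: conn=1 S1=44 S2=30 S3=26 blocked=[]
Op 5: conn=-14 S1=29 S2=30 S3=26 blocked=[1, 2, 3]
Op 6: conn=2 S1=29 S2=30 S3=26 blocked=[]
Op 7: conn=-9 S1=29 S2=30 S3=15 blocked=[1, 2, 3]
Op 8: conn=-9 S1=53 S2=30 S3=15 blocked=[1, 2, 3]
Op 9: conn=-28 S1=53 S2=11 S3=15 blocked=[1, 2, 3]
Op 10: conn=-37 S1=44 S2=11 S3=15 blocked=[1, 2, 3]
Op 11: conn=-46 S1=35 S2=11 S3=15 blocked=[1, 2, 3]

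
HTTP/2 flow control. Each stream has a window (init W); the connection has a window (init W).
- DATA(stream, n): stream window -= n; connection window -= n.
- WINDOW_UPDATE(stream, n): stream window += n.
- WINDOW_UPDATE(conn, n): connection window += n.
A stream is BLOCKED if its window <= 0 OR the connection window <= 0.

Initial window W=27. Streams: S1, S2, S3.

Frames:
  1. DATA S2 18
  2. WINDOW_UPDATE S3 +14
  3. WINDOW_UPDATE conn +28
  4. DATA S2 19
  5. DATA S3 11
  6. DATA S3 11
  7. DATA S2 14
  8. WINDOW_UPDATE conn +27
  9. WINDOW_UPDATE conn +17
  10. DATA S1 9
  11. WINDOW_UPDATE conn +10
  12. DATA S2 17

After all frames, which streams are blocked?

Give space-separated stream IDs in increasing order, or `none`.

Op 1: conn=9 S1=27 S2=9 S3=27 blocked=[]
Op 2: conn=9 S1=27 S2=9 S3=41 blocked=[]
Op 3: conn=37 S1=27 S2=9 S3=41 blocked=[]
Op 4: conn=18 S1=27 S2=-10 S3=41 blocked=[2]
Op 5: conn=7 S1=27 S2=-10 S3=30 blocked=[2]
Op 6: conn=-4 S1=27 S2=-10 S3=19 blocked=[1, 2, 3]
Op 7: conn=-18 S1=27 S2=-24 S3=19 blocked=[1, 2, 3]
Op 8: conn=9 S1=27 S2=-24 S3=19 blocked=[2]
Op 9: conn=26 S1=27 S2=-24 S3=19 blocked=[2]
Op 10: conn=17 S1=18 S2=-24 S3=19 blocked=[2]
Op 11: conn=27 S1=18 S2=-24 S3=19 blocked=[2]
Op 12: conn=10 S1=18 S2=-41 S3=19 blocked=[2]

Answer: S2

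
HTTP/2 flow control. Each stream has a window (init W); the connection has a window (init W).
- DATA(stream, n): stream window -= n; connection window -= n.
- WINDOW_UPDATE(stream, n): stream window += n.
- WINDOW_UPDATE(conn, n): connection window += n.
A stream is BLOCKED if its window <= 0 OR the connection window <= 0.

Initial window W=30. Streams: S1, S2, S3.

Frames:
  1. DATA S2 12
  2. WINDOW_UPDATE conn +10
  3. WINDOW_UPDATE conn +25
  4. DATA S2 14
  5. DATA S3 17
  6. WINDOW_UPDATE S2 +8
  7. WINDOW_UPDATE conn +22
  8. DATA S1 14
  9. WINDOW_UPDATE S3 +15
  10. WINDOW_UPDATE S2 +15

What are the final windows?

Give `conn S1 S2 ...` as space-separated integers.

Answer: 30 16 27 28

Derivation:
Op 1: conn=18 S1=30 S2=18 S3=30 blocked=[]
Op 2: conn=28 S1=30 S2=18 S3=30 blocked=[]
Op 3: conn=53 S1=30 S2=18 S3=30 blocked=[]
Op 4: conn=39 S1=30 S2=4 S3=30 blocked=[]
Op 5: conn=22 S1=30 S2=4 S3=13 blocked=[]
Op 6: conn=22 S1=30 S2=12 S3=13 blocked=[]
Op 7: conn=44 S1=30 S2=12 S3=13 blocked=[]
Op 8: conn=30 S1=16 S2=12 S3=13 blocked=[]
Op 9: conn=30 S1=16 S2=12 S3=28 blocked=[]
Op 10: conn=30 S1=16 S2=27 S3=28 blocked=[]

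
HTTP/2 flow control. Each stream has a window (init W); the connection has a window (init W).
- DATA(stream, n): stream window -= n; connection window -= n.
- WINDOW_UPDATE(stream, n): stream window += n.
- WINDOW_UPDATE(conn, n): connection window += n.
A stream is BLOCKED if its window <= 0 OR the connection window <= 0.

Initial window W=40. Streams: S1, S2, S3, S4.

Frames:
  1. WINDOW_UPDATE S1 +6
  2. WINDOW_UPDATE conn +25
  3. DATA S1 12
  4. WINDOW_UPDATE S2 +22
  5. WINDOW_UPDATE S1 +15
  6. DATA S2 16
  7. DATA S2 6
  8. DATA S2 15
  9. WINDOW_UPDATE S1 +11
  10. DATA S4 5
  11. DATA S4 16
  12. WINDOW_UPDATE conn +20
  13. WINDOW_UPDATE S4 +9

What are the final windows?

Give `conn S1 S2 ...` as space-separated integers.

Op 1: conn=40 S1=46 S2=40 S3=40 S4=40 blocked=[]
Op 2: conn=65 S1=46 S2=40 S3=40 S4=40 blocked=[]
Op 3: conn=53 S1=34 S2=40 S3=40 S4=40 blocked=[]
Op 4: conn=53 S1=34 S2=62 S3=40 S4=40 blocked=[]
Op 5: conn=53 S1=49 S2=62 S3=40 S4=40 blocked=[]
Op 6: conn=37 S1=49 S2=46 S3=40 S4=40 blocked=[]
Op 7: conn=31 S1=49 S2=40 S3=40 S4=40 blocked=[]
Op 8: conn=16 S1=49 S2=25 S3=40 S4=40 blocked=[]
Op 9: conn=16 S1=60 S2=25 S3=40 S4=40 blocked=[]
Op 10: conn=11 S1=60 S2=25 S3=40 S4=35 blocked=[]
Op 11: conn=-5 S1=60 S2=25 S3=40 S4=19 blocked=[1, 2, 3, 4]
Op 12: conn=15 S1=60 S2=25 S3=40 S4=19 blocked=[]
Op 13: conn=15 S1=60 S2=25 S3=40 S4=28 blocked=[]

Answer: 15 60 25 40 28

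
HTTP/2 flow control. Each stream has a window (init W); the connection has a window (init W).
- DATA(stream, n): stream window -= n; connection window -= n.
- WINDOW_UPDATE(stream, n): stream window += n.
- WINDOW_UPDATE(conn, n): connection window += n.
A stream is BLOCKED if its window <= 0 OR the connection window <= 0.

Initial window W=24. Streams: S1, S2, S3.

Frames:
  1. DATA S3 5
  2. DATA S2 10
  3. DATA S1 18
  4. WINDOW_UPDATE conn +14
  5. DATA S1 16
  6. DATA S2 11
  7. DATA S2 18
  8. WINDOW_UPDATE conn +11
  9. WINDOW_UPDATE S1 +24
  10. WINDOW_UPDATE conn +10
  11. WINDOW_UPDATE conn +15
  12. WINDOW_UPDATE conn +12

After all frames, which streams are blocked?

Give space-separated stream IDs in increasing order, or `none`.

Answer: S2

Derivation:
Op 1: conn=19 S1=24 S2=24 S3=19 blocked=[]
Op 2: conn=9 S1=24 S2=14 S3=19 blocked=[]
Op 3: conn=-9 S1=6 S2=14 S3=19 blocked=[1, 2, 3]
Op 4: conn=5 S1=6 S2=14 S3=19 blocked=[]
Op 5: conn=-11 S1=-10 S2=14 S3=19 blocked=[1, 2, 3]
Op 6: conn=-22 S1=-10 S2=3 S3=19 blocked=[1, 2, 3]
Op 7: conn=-40 S1=-10 S2=-15 S3=19 blocked=[1, 2, 3]
Op 8: conn=-29 S1=-10 S2=-15 S3=19 blocked=[1, 2, 3]
Op 9: conn=-29 S1=14 S2=-15 S3=19 blocked=[1, 2, 3]
Op 10: conn=-19 S1=14 S2=-15 S3=19 blocked=[1, 2, 3]
Op 11: conn=-4 S1=14 S2=-15 S3=19 blocked=[1, 2, 3]
Op 12: conn=8 S1=14 S2=-15 S3=19 blocked=[2]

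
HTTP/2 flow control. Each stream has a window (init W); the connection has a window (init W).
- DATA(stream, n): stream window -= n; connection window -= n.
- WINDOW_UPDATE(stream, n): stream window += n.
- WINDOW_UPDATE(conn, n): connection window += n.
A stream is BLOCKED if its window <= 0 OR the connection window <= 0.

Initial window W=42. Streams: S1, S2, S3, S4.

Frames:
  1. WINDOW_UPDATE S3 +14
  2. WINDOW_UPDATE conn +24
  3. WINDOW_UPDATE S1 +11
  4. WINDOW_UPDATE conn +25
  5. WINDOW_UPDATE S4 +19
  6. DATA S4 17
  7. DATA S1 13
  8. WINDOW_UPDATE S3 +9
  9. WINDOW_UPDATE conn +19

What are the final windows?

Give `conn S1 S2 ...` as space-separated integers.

Answer: 80 40 42 65 44

Derivation:
Op 1: conn=42 S1=42 S2=42 S3=56 S4=42 blocked=[]
Op 2: conn=66 S1=42 S2=42 S3=56 S4=42 blocked=[]
Op 3: conn=66 S1=53 S2=42 S3=56 S4=42 blocked=[]
Op 4: conn=91 S1=53 S2=42 S3=56 S4=42 blocked=[]
Op 5: conn=91 S1=53 S2=42 S3=56 S4=61 blocked=[]
Op 6: conn=74 S1=53 S2=42 S3=56 S4=44 blocked=[]
Op 7: conn=61 S1=40 S2=42 S3=56 S4=44 blocked=[]
Op 8: conn=61 S1=40 S2=42 S3=65 S4=44 blocked=[]
Op 9: conn=80 S1=40 S2=42 S3=65 S4=44 blocked=[]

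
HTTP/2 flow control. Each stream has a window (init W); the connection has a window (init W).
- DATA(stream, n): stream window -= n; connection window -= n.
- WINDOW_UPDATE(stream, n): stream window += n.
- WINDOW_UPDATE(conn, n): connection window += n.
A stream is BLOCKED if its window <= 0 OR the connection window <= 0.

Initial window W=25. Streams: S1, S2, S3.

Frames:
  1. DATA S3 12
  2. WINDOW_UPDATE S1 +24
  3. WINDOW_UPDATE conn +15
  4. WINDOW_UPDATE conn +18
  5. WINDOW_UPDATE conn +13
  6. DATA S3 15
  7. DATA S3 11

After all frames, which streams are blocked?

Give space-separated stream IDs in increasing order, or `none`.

Op 1: conn=13 S1=25 S2=25 S3=13 blocked=[]
Op 2: conn=13 S1=49 S2=25 S3=13 blocked=[]
Op 3: conn=28 S1=49 S2=25 S3=13 blocked=[]
Op 4: conn=46 S1=49 S2=25 S3=13 blocked=[]
Op 5: conn=59 S1=49 S2=25 S3=13 blocked=[]
Op 6: conn=44 S1=49 S2=25 S3=-2 blocked=[3]
Op 7: conn=33 S1=49 S2=25 S3=-13 blocked=[3]

Answer: S3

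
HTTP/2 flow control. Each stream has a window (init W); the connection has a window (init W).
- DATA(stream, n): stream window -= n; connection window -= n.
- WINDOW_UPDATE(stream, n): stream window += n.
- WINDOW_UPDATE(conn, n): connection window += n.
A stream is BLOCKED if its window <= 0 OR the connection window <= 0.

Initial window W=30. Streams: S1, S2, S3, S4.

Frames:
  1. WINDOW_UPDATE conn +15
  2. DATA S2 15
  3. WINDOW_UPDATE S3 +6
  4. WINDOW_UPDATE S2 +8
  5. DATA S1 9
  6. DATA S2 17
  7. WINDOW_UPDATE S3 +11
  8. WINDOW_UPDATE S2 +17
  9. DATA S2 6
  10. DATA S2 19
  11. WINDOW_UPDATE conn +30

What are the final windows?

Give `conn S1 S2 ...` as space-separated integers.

Op 1: conn=45 S1=30 S2=30 S3=30 S4=30 blocked=[]
Op 2: conn=30 S1=30 S2=15 S3=30 S4=30 blocked=[]
Op 3: conn=30 S1=30 S2=15 S3=36 S4=30 blocked=[]
Op 4: conn=30 S1=30 S2=23 S3=36 S4=30 blocked=[]
Op 5: conn=21 S1=21 S2=23 S3=36 S4=30 blocked=[]
Op 6: conn=4 S1=21 S2=6 S3=36 S4=30 blocked=[]
Op 7: conn=4 S1=21 S2=6 S3=47 S4=30 blocked=[]
Op 8: conn=4 S1=21 S2=23 S3=47 S4=30 blocked=[]
Op 9: conn=-2 S1=21 S2=17 S3=47 S4=30 blocked=[1, 2, 3, 4]
Op 10: conn=-21 S1=21 S2=-2 S3=47 S4=30 blocked=[1, 2, 3, 4]
Op 11: conn=9 S1=21 S2=-2 S3=47 S4=30 blocked=[2]

Answer: 9 21 -2 47 30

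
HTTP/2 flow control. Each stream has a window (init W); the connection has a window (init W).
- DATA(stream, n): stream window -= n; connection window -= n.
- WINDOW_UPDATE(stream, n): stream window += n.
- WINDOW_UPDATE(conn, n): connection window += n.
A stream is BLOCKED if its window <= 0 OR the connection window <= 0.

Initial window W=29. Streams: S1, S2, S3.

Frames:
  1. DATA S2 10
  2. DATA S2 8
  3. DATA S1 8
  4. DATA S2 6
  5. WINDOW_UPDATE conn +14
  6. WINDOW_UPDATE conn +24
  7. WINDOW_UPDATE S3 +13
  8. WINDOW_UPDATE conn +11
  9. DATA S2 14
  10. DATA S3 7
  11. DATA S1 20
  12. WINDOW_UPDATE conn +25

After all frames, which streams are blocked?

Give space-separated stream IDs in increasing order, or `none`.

Op 1: conn=19 S1=29 S2=19 S3=29 blocked=[]
Op 2: conn=11 S1=29 S2=11 S3=29 blocked=[]
Op 3: conn=3 S1=21 S2=11 S3=29 blocked=[]
Op 4: conn=-3 S1=21 S2=5 S3=29 blocked=[1, 2, 3]
Op 5: conn=11 S1=21 S2=5 S3=29 blocked=[]
Op 6: conn=35 S1=21 S2=5 S3=29 blocked=[]
Op 7: conn=35 S1=21 S2=5 S3=42 blocked=[]
Op 8: conn=46 S1=21 S2=5 S3=42 blocked=[]
Op 9: conn=32 S1=21 S2=-9 S3=42 blocked=[2]
Op 10: conn=25 S1=21 S2=-9 S3=35 blocked=[2]
Op 11: conn=5 S1=1 S2=-9 S3=35 blocked=[2]
Op 12: conn=30 S1=1 S2=-9 S3=35 blocked=[2]

Answer: S2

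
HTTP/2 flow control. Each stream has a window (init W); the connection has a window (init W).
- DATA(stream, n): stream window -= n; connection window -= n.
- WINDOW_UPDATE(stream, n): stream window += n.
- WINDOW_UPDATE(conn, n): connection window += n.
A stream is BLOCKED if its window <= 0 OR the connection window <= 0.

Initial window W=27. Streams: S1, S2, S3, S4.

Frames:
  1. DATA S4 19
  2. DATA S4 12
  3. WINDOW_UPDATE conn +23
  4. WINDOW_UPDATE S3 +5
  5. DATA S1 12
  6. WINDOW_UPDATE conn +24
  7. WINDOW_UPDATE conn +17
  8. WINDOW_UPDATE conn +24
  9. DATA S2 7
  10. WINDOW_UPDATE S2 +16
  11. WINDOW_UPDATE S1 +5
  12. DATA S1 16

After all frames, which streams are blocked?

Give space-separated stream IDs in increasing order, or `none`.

Answer: S4

Derivation:
Op 1: conn=8 S1=27 S2=27 S3=27 S4=8 blocked=[]
Op 2: conn=-4 S1=27 S2=27 S3=27 S4=-4 blocked=[1, 2, 3, 4]
Op 3: conn=19 S1=27 S2=27 S3=27 S4=-4 blocked=[4]
Op 4: conn=19 S1=27 S2=27 S3=32 S4=-4 blocked=[4]
Op 5: conn=7 S1=15 S2=27 S3=32 S4=-4 blocked=[4]
Op 6: conn=31 S1=15 S2=27 S3=32 S4=-4 blocked=[4]
Op 7: conn=48 S1=15 S2=27 S3=32 S4=-4 blocked=[4]
Op 8: conn=72 S1=15 S2=27 S3=32 S4=-4 blocked=[4]
Op 9: conn=65 S1=15 S2=20 S3=32 S4=-4 blocked=[4]
Op 10: conn=65 S1=15 S2=36 S3=32 S4=-4 blocked=[4]
Op 11: conn=65 S1=20 S2=36 S3=32 S4=-4 blocked=[4]
Op 12: conn=49 S1=4 S2=36 S3=32 S4=-4 blocked=[4]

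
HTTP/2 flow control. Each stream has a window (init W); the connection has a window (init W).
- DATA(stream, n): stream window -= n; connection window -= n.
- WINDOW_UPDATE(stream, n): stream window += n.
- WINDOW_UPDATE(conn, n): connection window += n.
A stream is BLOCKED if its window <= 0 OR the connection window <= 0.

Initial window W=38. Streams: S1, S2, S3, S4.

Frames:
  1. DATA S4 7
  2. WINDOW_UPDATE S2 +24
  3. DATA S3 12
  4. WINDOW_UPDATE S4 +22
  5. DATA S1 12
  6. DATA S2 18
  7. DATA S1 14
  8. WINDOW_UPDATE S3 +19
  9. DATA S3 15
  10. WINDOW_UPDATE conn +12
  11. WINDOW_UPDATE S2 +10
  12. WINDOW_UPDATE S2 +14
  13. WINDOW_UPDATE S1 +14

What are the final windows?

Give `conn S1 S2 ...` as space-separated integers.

Op 1: conn=31 S1=38 S2=38 S3=38 S4=31 blocked=[]
Op 2: conn=31 S1=38 S2=62 S3=38 S4=31 blocked=[]
Op 3: conn=19 S1=38 S2=62 S3=26 S4=31 blocked=[]
Op 4: conn=19 S1=38 S2=62 S3=26 S4=53 blocked=[]
Op 5: conn=7 S1=26 S2=62 S3=26 S4=53 blocked=[]
Op 6: conn=-11 S1=26 S2=44 S3=26 S4=53 blocked=[1, 2, 3, 4]
Op 7: conn=-25 S1=12 S2=44 S3=26 S4=53 blocked=[1, 2, 3, 4]
Op 8: conn=-25 S1=12 S2=44 S3=45 S4=53 blocked=[1, 2, 3, 4]
Op 9: conn=-40 S1=12 S2=44 S3=30 S4=53 blocked=[1, 2, 3, 4]
Op 10: conn=-28 S1=12 S2=44 S3=30 S4=53 blocked=[1, 2, 3, 4]
Op 11: conn=-28 S1=12 S2=54 S3=30 S4=53 blocked=[1, 2, 3, 4]
Op 12: conn=-28 S1=12 S2=68 S3=30 S4=53 blocked=[1, 2, 3, 4]
Op 13: conn=-28 S1=26 S2=68 S3=30 S4=53 blocked=[1, 2, 3, 4]

Answer: -28 26 68 30 53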